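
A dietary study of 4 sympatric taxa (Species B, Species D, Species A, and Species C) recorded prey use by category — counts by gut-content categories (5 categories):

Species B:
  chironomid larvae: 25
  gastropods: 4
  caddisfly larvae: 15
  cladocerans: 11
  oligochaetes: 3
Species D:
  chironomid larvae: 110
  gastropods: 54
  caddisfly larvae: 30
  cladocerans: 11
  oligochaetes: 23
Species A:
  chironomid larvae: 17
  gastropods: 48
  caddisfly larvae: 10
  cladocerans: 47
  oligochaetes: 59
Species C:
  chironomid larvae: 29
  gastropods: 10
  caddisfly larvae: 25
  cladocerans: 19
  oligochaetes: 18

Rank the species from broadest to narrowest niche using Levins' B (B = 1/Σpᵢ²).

Proportions for Species B (n=58): 25/58=0.4310, 4/58=0.0690, 15/58=0.2586, 11/58=0.1897, 3/58=0.0517
Proportions for Species D (n=228): 110/228=0.4825, 54/228=0.2368, 30/228=0.1316, 11/228=0.0482, 23/228=0.1009
Proportions for Species A (n=181): 17/181=0.0939, 48/181=0.2652, 10/181=0.0552, 47/181=0.2597, 59/181=0.3260
Proportions for Species C (n=101): 29/101=0.2871, 10/101=0.0990, 25/101=0.2475, 19/101=0.1881, 18/101=0.1782
Σp_Bᵢ² = 0.4310² + 0.0690² + 0.2586² + 0.1897² + 0.0517² = 0.185761 + 0.004761 + 0.066874 + 0.035986 + 0.002673 = 0.296055
B_B = 1 / 0.296055 = 3.3778
Σp_Dᵢ² = 0.4825² + 0.2368² + 0.1316² + 0.0482² + 0.1009² = 0.232806 + 0.056074 + 0.017319 + 0.002323 + 0.010181 = 0.318703
B_D = 1 / 0.318703 = 3.1377
Σp_Aᵢ² = 0.0939² + 0.2652² + 0.0552² + 0.2597² + 0.3260² = 0.008817 + 0.070331 + 0.003047 + 0.067444 + 0.106276 = 0.255915
B_A = 1 / 0.255915 = 3.9075
Σp_Cᵢ² = 0.2871² + 0.0990² + 0.2475² + 0.1881² + 0.1782² = 0.082426 + 0.009801 + 0.061256 + 0.035382 + 0.031755 = 0.220620
B_C = 1 / 0.220620 = 4.5327
Ranking by B (broadest → narrowest): Species C (4.53) > Species A (3.91) > Species B (3.38) > Species D (3.14)

Species C > Species A > Species B > Species D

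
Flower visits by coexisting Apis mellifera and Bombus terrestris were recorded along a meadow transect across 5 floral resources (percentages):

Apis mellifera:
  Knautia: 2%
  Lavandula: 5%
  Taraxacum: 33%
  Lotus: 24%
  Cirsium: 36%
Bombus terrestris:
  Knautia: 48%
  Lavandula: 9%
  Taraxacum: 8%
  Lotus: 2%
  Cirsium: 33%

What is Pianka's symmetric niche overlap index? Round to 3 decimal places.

0.504

Convert percentages to proportions (divide by 100).
Σ p₁ᵢp₂ᵢ = 0.0096 + 0.0045 + 0.0264 + 0.0048 + 0.1188 = 0.1641
Σp_1ᵢ² = 0.02² + 0.05² + 0.33² + 0.24² + 0.36² = 0.0004 + 0.0025 + 0.1089 + 0.0576 + 0.1296 = 0.2990
Σp_2ᵢ² = 0.48² + 0.09² + 0.08² + 0.02² + 0.33² = 0.2304 + 0.0081 + 0.0064 + 0.0004 + 0.1089 = 0.3542
O = 0.1641 / √(0.2990 × 0.3542) = 0.1641 / 0.325432 = 0.50425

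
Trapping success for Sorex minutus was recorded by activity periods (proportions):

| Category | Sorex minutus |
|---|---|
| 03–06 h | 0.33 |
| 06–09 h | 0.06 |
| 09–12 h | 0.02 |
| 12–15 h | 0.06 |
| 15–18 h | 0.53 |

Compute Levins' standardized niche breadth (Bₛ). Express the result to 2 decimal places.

Σpᵢ² = 0.33² + 0.06² + 0.02² + 0.06² + 0.53² = 0.1089 + 0.0036 + 0.0004 + 0.0036 + 0.2809 = 0.3974
B = 1 / 0.3974 = 2.5164
Bₛ = (B − 1)/(n − 1) = (2.5164 − 1)/(5 − 1) = 1.5164/4 = 0.3791

0.38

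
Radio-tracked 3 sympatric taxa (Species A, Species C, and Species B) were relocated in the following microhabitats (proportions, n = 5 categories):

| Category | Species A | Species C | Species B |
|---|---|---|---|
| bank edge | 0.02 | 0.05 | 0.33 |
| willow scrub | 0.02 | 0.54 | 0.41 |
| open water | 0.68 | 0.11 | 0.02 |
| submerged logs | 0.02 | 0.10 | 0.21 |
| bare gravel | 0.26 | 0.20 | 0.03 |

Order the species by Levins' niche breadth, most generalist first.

Species B > Species C > Species A

Σp_Aᵢ² = 0.02² + 0.02² + 0.68² + 0.02² + 0.26² = 0.0004 + 0.0004 + 0.4624 + 0.0004 + 0.0676 = 0.5312
B_A = 1 / 0.5312 = 1.8825
Σp_Cᵢ² = 0.05² + 0.54² + 0.11² + 0.10² + 0.20² = 0.0025 + 0.2916 + 0.0121 + 0.0100 + 0.0400 = 0.3562
B_C = 1 / 0.3562 = 2.8074
Σp_Bᵢ² = 0.33² + 0.41² + 0.02² + 0.21² + 0.03² = 0.1089 + 0.1681 + 0.0004 + 0.0441 + 0.0009 = 0.3224
B_B = 1 / 0.3224 = 3.1017
Ranking by B (broadest → narrowest): Species B (3.10) > Species C (2.81) > Species A (1.88)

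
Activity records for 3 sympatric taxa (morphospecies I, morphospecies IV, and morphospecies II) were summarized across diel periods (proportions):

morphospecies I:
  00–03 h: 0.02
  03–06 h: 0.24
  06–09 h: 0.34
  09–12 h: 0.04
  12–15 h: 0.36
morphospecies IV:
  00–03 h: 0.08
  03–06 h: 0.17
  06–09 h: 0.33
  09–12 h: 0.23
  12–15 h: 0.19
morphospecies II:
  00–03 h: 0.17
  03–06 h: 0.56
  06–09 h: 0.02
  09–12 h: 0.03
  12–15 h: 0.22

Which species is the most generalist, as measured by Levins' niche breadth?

Σp_Iᵢ² = 0.02² + 0.24² + 0.34² + 0.04² + 0.36² = 0.0004 + 0.0576 + 0.1156 + 0.0016 + 0.1296 = 0.3048
B_I = 1 / 0.3048 = 3.2808
Σp_IVᵢ² = 0.08² + 0.17² + 0.33² + 0.23² + 0.19² = 0.0064 + 0.0289 + 0.1089 + 0.0529 + 0.0361 = 0.2332
B_IV = 1 / 0.2332 = 4.2882
Σp_IIᵢ² = 0.17² + 0.56² + 0.02² + 0.03² + 0.22² = 0.0289 + 0.3136 + 0.0004 + 0.0009 + 0.0484 = 0.3922
B_II = 1 / 0.3922 = 2.5497
Highest B → broadest niche (most generalist): morphospecies IV (B = 4.29).

morphospecies IV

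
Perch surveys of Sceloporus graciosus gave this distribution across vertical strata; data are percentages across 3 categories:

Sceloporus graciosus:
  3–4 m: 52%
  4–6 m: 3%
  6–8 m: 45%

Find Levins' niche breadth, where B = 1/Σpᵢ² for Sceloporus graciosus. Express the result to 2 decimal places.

2.11

Convert percentages to proportions (divide by 100).
Σpᵢ² = 0.52² + 0.03² + 0.45² = 0.2704 + 0.0009 + 0.2025 = 0.4738
B = 1 / 0.4738 = 2.1106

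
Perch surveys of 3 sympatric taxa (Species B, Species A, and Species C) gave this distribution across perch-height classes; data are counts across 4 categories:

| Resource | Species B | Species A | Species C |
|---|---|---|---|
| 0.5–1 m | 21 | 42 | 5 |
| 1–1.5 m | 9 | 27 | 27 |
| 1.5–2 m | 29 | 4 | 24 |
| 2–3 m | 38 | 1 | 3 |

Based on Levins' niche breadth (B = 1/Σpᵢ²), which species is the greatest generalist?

Species B

Proportions for Species B (n=97): 21/97=0.2165, 9/97=0.0928, 29/97=0.2990, 38/97=0.3918
Proportions for Species A (n=74): 42/74=0.5676, 27/74=0.3649, 4/74=0.0541, 1/74=0.0135
Proportions for Species C (n=59): 5/59=0.0847, 27/59=0.4576, 24/59=0.4068, 3/59=0.0508
Σp_Bᵢ² = 0.2165² + 0.0928² + 0.2990² + 0.3918² = 0.046872 + 0.008612 + 0.089401 + 0.153507 = 0.298392
B_B = 1 / 0.298392 = 3.3513
Σp_Aᵢ² = 0.5676² + 0.3649² + 0.0541² + 0.0135² = 0.322170 + 0.133152 + 0.002927 + 0.000182 = 0.458431
B_A = 1 / 0.458431 = 2.1814
Σp_Cᵢ² = 0.0847² + 0.4576² + 0.4068² + 0.0508² = 0.007174 + 0.209398 + 0.165486 + 0.002581 = 0.384639
B_C = 1 / 0.384639 = 2.5998
Highest B → broadest niche (most generalist): Species B (B = 3.35).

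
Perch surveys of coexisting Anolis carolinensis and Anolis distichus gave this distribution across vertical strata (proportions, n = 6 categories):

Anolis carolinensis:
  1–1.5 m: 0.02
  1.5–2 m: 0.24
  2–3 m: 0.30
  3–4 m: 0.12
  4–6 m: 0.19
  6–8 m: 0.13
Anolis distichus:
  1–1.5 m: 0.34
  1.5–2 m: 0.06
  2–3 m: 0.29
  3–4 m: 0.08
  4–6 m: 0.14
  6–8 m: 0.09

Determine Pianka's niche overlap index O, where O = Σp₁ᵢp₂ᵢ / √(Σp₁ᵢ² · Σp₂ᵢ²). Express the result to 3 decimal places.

Σ p₁ᵢp₂ᵢ = 0.0068 + 0.0144 + 0.0870 + 0.0096 + 0.0266 + 0.0117 = 0.1561
Σp_1ᵢ² = 0.02² + 0.24² + 0.30² + 0.12² + 0.19² + 0.13² = 0.0004 + 0.0576 + 0.0900 + 0.0144 + 0.0361 + 0.0169 = 0.2154
Σp_2ᵢ² = 0.34² + 0.06² + 0.29² + 0.08² + 0.14² + 0.09² = 0.1156 + 0.0036 + 0.0841 + 0.0064 + 0.0196 + 0.0081 = 0.2374
O = 0.1561 / √(0.2154 × 0.2374) = 0.1561 / 0.226133 = 0.69030

0.690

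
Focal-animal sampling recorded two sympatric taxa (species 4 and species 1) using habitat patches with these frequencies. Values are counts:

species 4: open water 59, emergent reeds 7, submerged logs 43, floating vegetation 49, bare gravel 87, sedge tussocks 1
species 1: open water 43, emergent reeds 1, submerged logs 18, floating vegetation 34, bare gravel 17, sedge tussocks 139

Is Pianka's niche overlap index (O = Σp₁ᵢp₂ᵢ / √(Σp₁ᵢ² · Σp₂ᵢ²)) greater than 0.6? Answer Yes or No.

No

Proportions for species 4 (n=246): 59/246=0.2398, 7/246=0.0285, 43/246=0.1748, 49/246=0.1992, 87/246=0.3537, 1/246=0.0041
Proportions for species 1 (n=252): 43/252=0.1706, 1/252=0.0040, 18/252=0.0714, 34/252=0.1349, 17/252=0.0675, 139/252=0.5516
Σ p₁ᵢp₂ᵢ = 0.040910 + 0.000114 + 0.012481 + 0.026872 + 0.023875 + 0.002262 = 0.106514
Σp_1ᵢ² = 0.2398² + 0.0285² + 0.1748² + 0.1992² + 0.3537² + 0.0041² = 0.057504 + 0.000812 + 0.030555 + 0.039681 + 0.125104 + 0.000017 = 0.253673
Σp_2ᵢ² = 0.1706² + 0.0040² + 0.0714² + 0.1349² + 0.0675² + 0.5516² = 0.029104 + 0.000016 + 0.005098 + 0.018198 + 0.004556 + 0.304263 = 0.361235
O = 0.106514 / √(0.253673 × 0.361235) = 0.106514 / 0.3027137 = 0.3519
O = 0.3519 < 0.6 → No.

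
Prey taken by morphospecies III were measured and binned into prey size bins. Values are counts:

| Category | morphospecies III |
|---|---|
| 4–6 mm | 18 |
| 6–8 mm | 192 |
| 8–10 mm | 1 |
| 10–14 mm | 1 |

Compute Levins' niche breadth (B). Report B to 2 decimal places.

1.21

Proportions for morphospecies III (n=212): 18/212=0.0849, 192/212=0.9057, 1/212=0.0047, 1/212=0.0047
Σpᵢ² = 0.0849² + 0.9057² + 0.0047² + 0.0047² = 0.007208 + 0.820292 + 0.000022 + 0.000022 = 0.827544
B = 1 / 0.827544 = 1.2084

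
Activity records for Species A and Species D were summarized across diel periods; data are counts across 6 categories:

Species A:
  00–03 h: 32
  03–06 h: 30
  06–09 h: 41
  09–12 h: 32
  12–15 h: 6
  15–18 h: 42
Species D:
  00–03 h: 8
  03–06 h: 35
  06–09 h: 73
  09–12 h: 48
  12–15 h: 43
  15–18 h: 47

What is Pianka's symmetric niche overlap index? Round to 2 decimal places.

Proportions for Species A (n=183): 32/183=0.1749, 30/183=0.1639, 41/183=0.2240, 32/183=0.1749, 6/183=0.0328, 42/183=0.2295
Proportions for Species D (n=254): 8/254=0.0315, 35/254=0.1378, 73/254=0.2874, 48/254=0.1890, 43/254=0.1693, 47/254=0.1850
Σ p₁ᵢp₂ᵢ = 0.005509 + 0.022585 + 0.064378 + 0.033056 + 0.005553 + 0.042458 = 0.173539
Σp_1ᵢ² = 0.1749² + 0.1639² + 0.2240² + 0.1749² + 0.0328² + 0.2295² = 0.030590 + 0.026863 + 0.050176 + 0.030590 + 0.001076 + 0.052670 = 0.191965
Σp_2ᵢ² = 0.0315² + 0.1378² + 0.2874² + 0.1890² + 0.1693² + 0.1850² = 0.000992 + 0.018989 + 0.082599 + 0.035721 + 0.028662 + 0.034225 = 0.201188
O = 0.173539 / √(0.191965 × 0.201188) = 0.173539 / 0.1965224 = 0.8830

0.88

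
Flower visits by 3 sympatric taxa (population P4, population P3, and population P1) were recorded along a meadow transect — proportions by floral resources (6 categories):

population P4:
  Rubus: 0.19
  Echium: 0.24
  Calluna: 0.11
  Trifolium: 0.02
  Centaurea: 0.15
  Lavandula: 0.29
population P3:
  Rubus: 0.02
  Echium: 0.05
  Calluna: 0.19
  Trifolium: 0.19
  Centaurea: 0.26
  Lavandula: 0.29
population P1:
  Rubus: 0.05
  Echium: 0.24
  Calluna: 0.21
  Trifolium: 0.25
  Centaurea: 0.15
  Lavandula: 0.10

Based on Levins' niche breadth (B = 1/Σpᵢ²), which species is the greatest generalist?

population P1

Σp_P4ᵢ² = 0.19² + 0.24² + 0.11² + 0.02² + 0.15² + 0.29² = 0.0361 + 0.0576 + 0.0121 + 0.0004 + 0.0225 + 0.0841 = 0.2128
B_P4 = 1 / 0.2128 = 4.6992
Σp_P3ᵢ² = 0.02² + 0.05² + 0.19² + 0.19² + 0.26² + 0.29² = 0.0004 + 0.0025 + 0.0361 + 0.0361 + 0.0676 + 0.0841 = 0.2268
B_P3 = 1 / 0.2268 = 4.4092
Σp_P1ᵢ² = 0.05² + 0.24² + 0.21² + 0.25² + 0.15² + 0.10² = 0.0025 + 0.0576 + 0.0441 + 0.0625 + 0.0225 + 0.0100 = 0.1992
B_P1 = 1 / 0.1992 = 5.0201
Highest B → broadest niche (most generalist): population P1 (B = 5.02).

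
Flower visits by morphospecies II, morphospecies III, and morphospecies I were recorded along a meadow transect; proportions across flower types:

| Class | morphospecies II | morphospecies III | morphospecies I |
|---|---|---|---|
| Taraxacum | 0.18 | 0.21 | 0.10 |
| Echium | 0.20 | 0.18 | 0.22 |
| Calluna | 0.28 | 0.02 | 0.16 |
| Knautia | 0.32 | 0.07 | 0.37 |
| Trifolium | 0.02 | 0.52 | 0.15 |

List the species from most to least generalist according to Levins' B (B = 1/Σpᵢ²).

morphospecies I > morphospecies II > morphospecies III

Σp_IIᵢ² = 0.18² + 0.20² + 0.28² + 0.32² + 0.02² = 0.0324 + 0.0400 + 0.0784 + 0.1024 + 0.0004 = 0.2536
B_II = 1 / 0.2536 = 3.9432
Σp_IIIᵢ² = 0.21² + 0.18² + 0.02² + 0.07² + 0.52² = 0.0441 + 0.0324 + 0.0004 + 0.0049 + 0.2704 = 0.3522
B_III = 1 / 0.3522 = 2.8393
Σp_Iᵢ² = 0.10² + 0.22² + 0.16² + 0.37² + 0.15² = 0.0100 + 0.0484 + 0.0256 + 0.1369 + 0.0225 = 0.2434
B_I = 1 / 0.2434 = 4.1085
Ranking by B (broadest → narrowest): morphospecies I (4.11) > morphospecies II (3.94) > morphospecies III (2.84)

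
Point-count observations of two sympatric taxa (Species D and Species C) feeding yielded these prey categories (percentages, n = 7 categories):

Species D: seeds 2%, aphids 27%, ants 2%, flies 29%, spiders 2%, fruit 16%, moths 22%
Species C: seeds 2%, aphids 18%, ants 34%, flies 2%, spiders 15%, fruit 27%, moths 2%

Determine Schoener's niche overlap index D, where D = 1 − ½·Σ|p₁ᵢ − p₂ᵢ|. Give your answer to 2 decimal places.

0.44

Convert percentages to proportions (divide by 100).
Σ|p₁ᵢ − p₂ᵢ| = 0.00 + 0.09 + 0.32 + 0.27 + 0.13 + 0.11 + 0.20 = 1.12
D = 1 − ½ × 1.12 = 1 − 0.560 = 0.4400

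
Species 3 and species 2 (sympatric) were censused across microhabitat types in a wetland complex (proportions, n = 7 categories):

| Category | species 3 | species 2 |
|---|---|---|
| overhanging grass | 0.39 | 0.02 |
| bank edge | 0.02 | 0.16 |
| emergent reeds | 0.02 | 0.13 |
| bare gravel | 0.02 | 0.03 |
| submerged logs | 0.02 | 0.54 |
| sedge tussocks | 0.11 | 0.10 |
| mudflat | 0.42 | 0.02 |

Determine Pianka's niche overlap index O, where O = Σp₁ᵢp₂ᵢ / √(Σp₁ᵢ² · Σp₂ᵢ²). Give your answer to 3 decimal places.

0.129

Σ p₁ᵢp₂ᵢ = 0.0078 + 0.0032 + 0.0026 + 0.0006 + 0.0108 + 0.0110 + 0.0084 = 0.0444
Σp_1ᵢ² = 0.39² + 0.02² + 0.02² + 0.02² + 0.02² + 0.11² + 0.42² = 0.1521 + 0.0004 + 0.0004 + 0.0004 + 0.0004 + 0.0121 + 0.1764 = 0.3422
Σp_2ᵢ² = 0.02² + 0.16² + 0.13² + 0.03² + 0.54² + 0.10² + 0.02² = 0.0004 + 0.0256 + 0.0169 + 0.0009 + 0.2916 + 0.0100 + 0.0004 = 0.3458
O = 0.0444 / √(0.3422 × 0.3458) = 0.0444 / 0.343995 = 0.12907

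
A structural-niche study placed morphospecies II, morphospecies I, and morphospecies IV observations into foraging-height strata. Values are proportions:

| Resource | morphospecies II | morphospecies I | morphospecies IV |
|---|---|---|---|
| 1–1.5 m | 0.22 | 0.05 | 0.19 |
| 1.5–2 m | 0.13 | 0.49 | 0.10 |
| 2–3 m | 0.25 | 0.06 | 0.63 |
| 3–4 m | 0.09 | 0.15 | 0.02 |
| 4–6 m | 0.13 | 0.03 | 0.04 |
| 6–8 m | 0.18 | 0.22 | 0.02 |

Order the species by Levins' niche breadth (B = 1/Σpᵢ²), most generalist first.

morphospecies II > morphospecies I > morphospecies IV

Σp_IIᵢ² = 0.22² + 0.13² + 0.25² + 0.09² + 0.13² + 0.18² = 0.0484 + 0.0169 + 0.0625 + 0.0081 + 0.0169 + 0.0324 = 0.1852
B_II = 1 / 0.1852 = 5.3996
Σp_Iᵢ² = 0.05² + 0.49² + 0.06² + 0.15² + 0.03² + 0.22² = 0.0025 + 0.2401 + 0.0036 + 0.0225 + 0.0009 + 0.0484 = 0.3180
B_I = 1 / 0.3180 = 3.1447
Σp_IVᵢ² = 0.19² + 0.10² + 0.63² + 0.02² + 0.04² + 0.02² = 0.0361 + 0.0100 + 0.3969 + 0.0004 + 0.0016 + 0.0004 = 0.4454
B_IV = 1 / 0.4454 = 2.2452
Ranking by B (broadest → narrowest): morphospecies II (5.40) > morphospecies I (3.14) > morphospecies IV (2.25)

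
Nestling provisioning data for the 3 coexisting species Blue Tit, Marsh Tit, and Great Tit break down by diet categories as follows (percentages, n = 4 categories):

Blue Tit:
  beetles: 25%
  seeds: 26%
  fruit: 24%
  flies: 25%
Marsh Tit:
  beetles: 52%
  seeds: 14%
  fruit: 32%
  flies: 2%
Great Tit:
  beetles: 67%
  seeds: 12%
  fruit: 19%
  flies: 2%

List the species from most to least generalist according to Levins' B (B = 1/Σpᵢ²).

Convert percentages to proportions (divide by 100).
Σp_Blueᵢ² = 0.25² + 0.26² + 0.24² + 0.25² = 0.0625 + 0.0676 + 0.0576 + 0.0625 = 0.2502
B_Blue = 1 / 0.2502 = 3.9968
Σp_Marsᵢ² = 0.52² + 0.14² + 0.32² + 0.02² = 0.2704 + 0.0196 + 0.1024 + 0.0004 = 0.3928
B_Mars = 1 / 0.3928 = 2.5458
Σp_Greaᵢ² = 0.67² + 0.12² + 0.19² + 0.02² = 0.4489 + 0.0144 + 0.0361 + 0.0004 = 0.4998
B_Grea = 1 / 0.4998 = 2.0008
Ranking by B (broadest → narrowest): Blue Tit (4.00) > Marsh Tit (2.55) > Great Tit (2.00)

Blue Tit > Marsh Tit > Great Tit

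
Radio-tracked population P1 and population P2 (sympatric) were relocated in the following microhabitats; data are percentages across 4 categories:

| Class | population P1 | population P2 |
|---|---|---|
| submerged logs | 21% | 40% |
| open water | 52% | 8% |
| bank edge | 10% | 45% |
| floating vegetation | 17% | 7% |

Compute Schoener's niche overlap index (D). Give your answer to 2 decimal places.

Convert percentages to proportions (divide by 100).
Σ|p₁ᵢ − p₂ᵢ| = 0.19 + 0.44 + 0.35 + 0.10 = 1.08
D = 1 − ½ × 1.08 = 1 − 0.540 = 0.4600

0.46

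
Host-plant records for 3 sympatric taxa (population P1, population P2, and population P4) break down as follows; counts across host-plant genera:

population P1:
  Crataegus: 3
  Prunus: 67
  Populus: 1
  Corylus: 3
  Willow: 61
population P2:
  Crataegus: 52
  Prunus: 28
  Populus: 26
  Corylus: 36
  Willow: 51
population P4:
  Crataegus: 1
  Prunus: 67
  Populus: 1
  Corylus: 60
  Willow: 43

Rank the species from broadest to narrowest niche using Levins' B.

Proportions for population P1 (n=135): 3/135=0.0222, 67/135=0.4963, 1/135=0.0074, 3/135=0.0222, 61/135=0.4519
Proportions for population P2 (n=193): 52/193=0.2694, 28/193=0.1451, 26/193=0.1347, 36/193=0.1865, 51/193=0.2642
Proportions for population P4 (n=172): 1/172=0.0058, 67/172=0.3895, 1/172=0.0058, 60/172=0.3488, 43/172=0.2500
Σp_P1ᵢ² = 0.0222² + 0.4963² + 0.0074² + 0.0222² + 0.4519² = 0.000493 + 0.246314 + 0.000055 + 0.000493 + 0.204214 = 0.451569
B_P1 = 1 / 0.451569 = 2.2145
Σp_P2ᵢ² = 0.2694² + 0.1451² + 0.1347² + 0.1865² + 0.2642² = 0.072576 + 0.021054 + 0.018144 + 0.034782 + 0.069802 = 0.216358
B_P2 = 1 / 0.216358 = 4.6220
Σp_P4ᵢ² = 0.0058² + 0.3895² + 0.0058² + 0.3488² + 0.2500² = 0.000034 + 0.151710 + 0.000034 + 0.121661 + 0.062500 = 0.335939
B_P4 = 1 / 0.335939 = 2.9767
Ranking by B (broadest → narrowest): population P2 (4.62) > population P4 (2.98) > population P1 (2.21)

population P2 > population P4 > population P1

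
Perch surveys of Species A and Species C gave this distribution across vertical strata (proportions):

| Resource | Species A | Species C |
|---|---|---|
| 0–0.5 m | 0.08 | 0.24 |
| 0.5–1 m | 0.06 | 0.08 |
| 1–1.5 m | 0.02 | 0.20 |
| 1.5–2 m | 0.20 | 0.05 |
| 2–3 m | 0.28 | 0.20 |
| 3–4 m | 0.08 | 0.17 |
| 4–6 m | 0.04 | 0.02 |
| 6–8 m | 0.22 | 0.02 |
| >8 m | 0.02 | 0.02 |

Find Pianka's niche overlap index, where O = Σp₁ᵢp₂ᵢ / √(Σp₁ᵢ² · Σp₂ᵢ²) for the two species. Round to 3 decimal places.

0.625

Σ p₁ᵢp₂ᵢ = 0.0192 + 0.0048 + 0.0040 + 0.0100 + 0.0560 + 0.0136 + 0.0008 + 0.0044 + 0.0004 = 0.1132
Σp_1ᵢ² = 0.08² + 0.06² + 0.02² + 0.20² + 0.28² + 0.08² + 0.04² + 0.22² + 0.02² = 0.0064 + 0.0036 + 0.0004 + 0.0400 + 0.0784 + 0.0064 + 0.0016 + 0.0484 + 0.0004 = 0.1856
Σp_2ᵢ² = 0.24² + 0.08² + 0.20² + 0.05² + 0.20² + 0.17² + 0.02² + 0.02² + 0.02² = 0.0576 + 0.0064 + 0.0400 + 0.0025 + 0.0400 + 0.0289 + 0.0004 + 0.0004 + 0.0004 = 0.1766
O = 0.1132 / √(0.1856 × 0.1766) = 0.1132 / 0.181044 = 0.62526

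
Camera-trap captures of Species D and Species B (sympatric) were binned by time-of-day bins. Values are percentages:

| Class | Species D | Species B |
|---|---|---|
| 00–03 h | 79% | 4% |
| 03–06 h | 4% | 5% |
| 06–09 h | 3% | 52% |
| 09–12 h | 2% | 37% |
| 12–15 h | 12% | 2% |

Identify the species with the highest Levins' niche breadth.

Species B

Convert percentages to proportions (divide by 100).
Σp_Dᵢ² = 0.79² + 0.04² + 0.03² + 0.02² + 0.12² = 0.6241 + 0.0016 + 0.0009 + 0.0004 + 0.0144 = 0.6414
B_D = 1 / 0.6414 = 1.5591
Σp_Bᵢ² = 0.04² + 0.05² + 0.52² + 0.37² + 0.02² = 0.0016 + 0.0025 + 0.2704 + 0.1369 + 0.0004 = 0.4118
B_B = 1 / 0.4118 = 2.4284
Highest B → broadest niche (most generalist): Species B (B = 2.43).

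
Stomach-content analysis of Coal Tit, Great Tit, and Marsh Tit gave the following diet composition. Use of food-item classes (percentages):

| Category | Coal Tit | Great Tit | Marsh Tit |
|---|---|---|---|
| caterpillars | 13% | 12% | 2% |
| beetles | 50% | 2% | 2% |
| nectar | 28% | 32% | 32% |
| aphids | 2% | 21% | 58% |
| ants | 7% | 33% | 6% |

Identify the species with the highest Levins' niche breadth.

Convert percentages to proportions (divide by 100).
Σp_Coalᵢ² = 0.13² + 0.50² + 0.28² + 0.02² + 0.07² = 0.0169 + 0.2500 + 0.0784 + 0.0004 + 0.0049 = 0.3506
B_Coal = 1 / 0.3506 = 2.8523
Σp_Greaᵢ² = 0.12² + 0.02² + 0.32² + 0.21² + 0.33² = 0.0144 + 0.0004 + 0.1024 + 0.0441 + 0.1089 = 0.2702
B_Grea = 1 / 0.2702 = 3.7010
Σp_Marsᵢ² = 0.02² + 0.02² + 0.32² + 0.58² + 0.06² = 0.0004 + 0.0004 + 0.1024 + 0.3364 + 0.0036 = 0.4432
B_Mars = 1 / 0.4432 = 2.2563
Highest B → broadest niche (most generalist): Great Tit (B = 3.70).

Great Tit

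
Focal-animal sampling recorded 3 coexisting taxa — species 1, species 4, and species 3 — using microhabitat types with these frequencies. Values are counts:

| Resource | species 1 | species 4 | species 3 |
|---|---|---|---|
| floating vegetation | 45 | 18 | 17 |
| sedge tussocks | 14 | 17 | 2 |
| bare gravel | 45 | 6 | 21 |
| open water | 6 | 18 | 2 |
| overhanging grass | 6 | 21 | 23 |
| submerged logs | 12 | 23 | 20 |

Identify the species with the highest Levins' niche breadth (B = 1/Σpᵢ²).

Proportions for species 1 (n=128): 45/128=0.3516, 14/128=0.1094, 45/128=0.3516, 6/128=0.0469, 6/128=0.0469, 12/128=0.0938
Proportions for species 4 (n=103): 18/103=0.1748, 17/103=0.1650, 6/103=0.0583, 18/103=0.1748, 21/103=0.2039, 23/103=0.2233
Proportions for species 3 (n=85): 17/85=0.2000, 2/85=0.0235, 21/85=0.2471, 2/85=0.0235, 23/85=0.2706, 20/85=0.2353
Σp_1ᵢ² = 0.3516² + 0.1094² + 0.3516² + 0.0469² + 0.0469² + 0.0938² = 0.123623 + 0.011968 + 0.123623 + 0.002200 + 0.002200 + 0.008798 = 0.272412
B_1 = 1 / 0.272412 = 3.6709
Σp_4ᵢ² = 0.1748² + 0.1650² + 0.0583² + 0.1748² + 0.2039² + 0.2233² = 0.030555 + 0.027225 + 0.003399 + 0.030555 + 0.041575 + 0.049863 = 0.183172
B_4 = 1 / 0.183172 = 5.4593
Σp_3ᵢ² = 0.2000² + 0.0235² + 0.2471² + 0.0235² + 0.2706² + 0.2353² = 0.040000 + 0.000552 + 0.061058 + 0.000552 + 0.073224 + 0.055366 = 0.230752
B_3 = 1 / 0.230752 = 4.3337
Highest B → broadest niche (most generalist): species 4 (B = 5.46).

species 4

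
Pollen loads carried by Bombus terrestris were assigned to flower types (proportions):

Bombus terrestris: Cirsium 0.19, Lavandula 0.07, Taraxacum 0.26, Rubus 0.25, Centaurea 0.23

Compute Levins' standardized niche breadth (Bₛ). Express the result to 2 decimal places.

Σpᵢ² = 0.19² + 0.07² + 0.26² + 0.25² + 0.23² = 0.0361 + 0.0049 + 0.0676 + 0.0625 + 0.0529 = 0.2240
B = 1 / 0.2240 = 4.4643
Bₛ = (B − 1)/(n − 1) = (4.4643 − 1)/(5 − 1) = 3.4643/4 = 0.8661

0.87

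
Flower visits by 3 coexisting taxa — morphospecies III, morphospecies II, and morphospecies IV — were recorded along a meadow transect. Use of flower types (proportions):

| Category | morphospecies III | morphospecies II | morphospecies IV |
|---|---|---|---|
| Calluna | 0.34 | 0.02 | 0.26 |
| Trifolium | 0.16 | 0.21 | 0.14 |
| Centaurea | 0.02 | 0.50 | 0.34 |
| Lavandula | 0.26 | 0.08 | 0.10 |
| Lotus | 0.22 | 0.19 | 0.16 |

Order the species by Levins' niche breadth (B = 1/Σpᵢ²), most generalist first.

Σp_IIIᵢ² = 0.34² + 0.16² + 0.02² + 0.26² + 0.22² = 0.1156 + 0.0256 + 0.0004 + 0.0676 + 0.0484 = 0.2576
B_III = 1 / 0.2576 = 3.8820
Σp_IIᵢ² = 0.02² + 0.21² + 0.50² + 0.08² + 0.19² = 0.0004 + 0.0441 + 0.2500 + 0.0064 + 0.0361 = 0.3370
B_II = 1 / 0.3370 = 2.9674
Σp_IVᵢ² = 0.26² + 0.14² + 0.34² + 0.10² + 0.16² = 0.0676 + 0.0196 + 0.1156 + 0.0100 + 0.0256 = 0.2384
B_IV = 1 / 0.2384 = 4.1946
Ranking by B (broadest → narrowest): morphospecies IV (4.19) > morphospecies III (3.88) > morphospecies II (2.97)

morphospecies IV > morphospecies III > morphospecies II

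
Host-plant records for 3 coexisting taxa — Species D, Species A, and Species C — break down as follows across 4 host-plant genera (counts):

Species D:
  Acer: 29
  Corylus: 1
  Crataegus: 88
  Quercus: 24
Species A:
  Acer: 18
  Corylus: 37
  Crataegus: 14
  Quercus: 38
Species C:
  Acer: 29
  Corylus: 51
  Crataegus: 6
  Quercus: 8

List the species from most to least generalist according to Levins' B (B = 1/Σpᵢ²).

Species A > Species C > Species D

Proportions for Species D (n=142): 29/142=0.2042, 1/142=0.0070, 88/142=0.6197, 24/142=0.1690
Proportions for Species A (n=107): 18/107=0.1682, 37/107=0.3458, 14/107=0.1308, 38/107=0.3551
Proportions for Species C (n=94): 29/94=0.3085, 51/94=0.5426, 6/94=0.0638, 8/94=0.0851
Σp_Dᵢ² = 0.2042² + 0.0070² + 0.6197² + 0.1690² = 0.041698 + 0.000049 + 0.384028 + 0.028561 = 0.454336
B_D = 1 / 0.454336 = 2.2010
Σp_Aᵢ² = 0.1682² + 0.3458² + 0.1308² + 0.3551² = 0.028291 + 0.119578 + 0.017109 + 0.126096 = 0.291074
B_A = 1 / 0.291074 = 3.4356
Σp_Cᵢ² = 0.3085² + 0.5426² + 0.0638² + 0.0851² = 0.095172 + 0.294415 + 0.004070 + 0.007242 = 0.400899
B_C = 1 / 0.400899 = 2.4944
Ranking by B (broadest → narrowest): Species A (3.44) > Species C (2.49) > Species D (2.20)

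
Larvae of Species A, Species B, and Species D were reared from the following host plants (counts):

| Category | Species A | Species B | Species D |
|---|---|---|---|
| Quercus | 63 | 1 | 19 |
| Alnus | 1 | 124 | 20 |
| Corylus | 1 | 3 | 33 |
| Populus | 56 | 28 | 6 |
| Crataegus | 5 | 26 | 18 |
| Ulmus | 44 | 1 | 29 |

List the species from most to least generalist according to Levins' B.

Proportions for Species A (n=170): 63/170=0.3706, 1/170=0.0059, 1/170=0.0059, 56/170=0.3294, 5/170=0.0294, 44/170=0.2588
Proportions for Species B (n=183): 1/183=0.0055, 124/183=0.6776, 3/183=0.0164, 28/183=0.1530, 26/183=0.1421, 1/183=0.0055
Proportions for Species D (n=125): 19/125=0.1520, 20/125=0.1600, 33/125=0.2640, 6/125=0.0480, 18/125=0.1440, 29/125=0.2320
Σp_Aᵢ² = 0.3706² + 0.0059² + 0.0059² + 0.3294² + 0.0294² + 0.2588² = 0.137344 + 0.000035 + 0.000035 + 0.108504 + 0.000864 + 0.066977 = 0.313759
B_A = 1 / 0.313759 = 3.1872
Σp_Bᵢ² = 0.0055² + 0.6776² + 0.0164² + 0.1530² + 0.1421² + 0.0055² = 0.000030 + 0.459142 + 0.000269 + 0.023409 + 0.020192 + 0.000030 = 0.503072
B_B = 1 / 0.503072 = 1.9878
Σp_Dᵢ² = 0.1520² + 0.1600² + 0.2640² + 0.0480² + 0.1440² + 0.2320² = 0.023104 + 0.025600 + 0.069696 + 0.002304 + 0.020736 + 0.053824 = 0.195264
B_D = 1 / 0.195264 = 5.1213
Ranking by B (broadest → narrowest): Species D (5.12) > Species A (3.19) > Species B (1.99)

Species D > Species A > Species B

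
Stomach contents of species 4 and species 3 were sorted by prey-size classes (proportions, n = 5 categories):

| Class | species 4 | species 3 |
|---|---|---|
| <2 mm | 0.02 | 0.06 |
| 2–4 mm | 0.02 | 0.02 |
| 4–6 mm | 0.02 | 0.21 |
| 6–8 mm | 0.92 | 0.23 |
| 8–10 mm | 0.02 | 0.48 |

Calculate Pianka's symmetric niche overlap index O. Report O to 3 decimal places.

0.428

Σ p₁ᵢp₂ᵢ = 0.0012 + 0.0004 + 0.0042 + 0.2116 + 0.0096 = 0.2270
Σp_1ᵢ² = 0.02² + 0.02² + 0.02² + 0.92² + 0.02² = 0.0004 + 0.0004 + 0.0004 + 0.8464 + 0.0004 = 0.8480
Σp_2ᵢ² = 0.06² + 0.02² + 0.21² + 0.23² + 0.48² = 0.0036 + 0.0004 + 0.0441 + 0.0529 + 0.2304 = 0.3314
O = 0.2270 / √(0.8480 × 0.3314) = 0.2270 / 0.530120 = 0.42820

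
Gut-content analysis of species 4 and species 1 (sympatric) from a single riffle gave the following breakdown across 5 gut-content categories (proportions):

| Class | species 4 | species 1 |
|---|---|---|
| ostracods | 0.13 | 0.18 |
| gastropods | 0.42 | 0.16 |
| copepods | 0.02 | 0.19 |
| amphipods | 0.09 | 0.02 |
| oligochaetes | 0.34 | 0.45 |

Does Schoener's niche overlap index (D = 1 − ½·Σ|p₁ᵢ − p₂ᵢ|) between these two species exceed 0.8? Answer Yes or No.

No

Σ|p₁ᵢ − p₂ᵢ| = 0.05 + 0.26 + 0.17 + 0.07 + 0.11 = 0.66
D = 1 − ½ × 0.66 = 1 − 0.330 = 0.6700
D = 0.6700 < 0.8 → No.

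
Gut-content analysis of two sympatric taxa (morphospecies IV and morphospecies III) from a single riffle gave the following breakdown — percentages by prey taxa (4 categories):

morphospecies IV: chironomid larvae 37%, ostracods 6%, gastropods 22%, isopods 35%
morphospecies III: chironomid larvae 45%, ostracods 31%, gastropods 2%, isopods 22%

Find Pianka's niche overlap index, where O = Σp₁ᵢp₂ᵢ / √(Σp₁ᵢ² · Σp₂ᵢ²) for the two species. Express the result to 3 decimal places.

Convert percentages to proportions (divide by 100).
Σ p₁ᵢp₂ᵢ = 0.1665 + 0.0186 + 0.0044 + 0.0770 = 0.2665
Σp_1ᵢ² = 0.37² + 0.06² + 0.22² + 0.35² = 0.1369 + 0.0036 + 0.0484 + 0.1225 = 0.3114
Σp_2ᵢ² = 0.45² + 0.31² + 0.02² + 0.22² = 0.2025 + 0.0961 + 0.0004 + 0.0484 = 0.3474
O = 0.2665 / √(0.3114 × 0.3474) = 0.2665 / 0.328908 = 0.81026

0.810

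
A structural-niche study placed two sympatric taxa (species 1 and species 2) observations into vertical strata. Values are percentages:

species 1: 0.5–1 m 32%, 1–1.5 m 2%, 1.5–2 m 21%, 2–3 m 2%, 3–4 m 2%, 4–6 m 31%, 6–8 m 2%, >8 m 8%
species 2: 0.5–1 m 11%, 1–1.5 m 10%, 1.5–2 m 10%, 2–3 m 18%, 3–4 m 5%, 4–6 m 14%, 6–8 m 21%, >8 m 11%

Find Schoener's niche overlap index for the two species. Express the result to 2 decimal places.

Convert percentages to proportions (divide by 100).
Σ|p₁ᵢ − p₂ᵢ| = 0.21 + 0.08 + 0.11 + 0.16 + 0.03 + 0.17 + 0.19 + 0.03 = 0.98
D = 1 − ½ × 0.98 = 1 − 0.490 = 0.5100

0.51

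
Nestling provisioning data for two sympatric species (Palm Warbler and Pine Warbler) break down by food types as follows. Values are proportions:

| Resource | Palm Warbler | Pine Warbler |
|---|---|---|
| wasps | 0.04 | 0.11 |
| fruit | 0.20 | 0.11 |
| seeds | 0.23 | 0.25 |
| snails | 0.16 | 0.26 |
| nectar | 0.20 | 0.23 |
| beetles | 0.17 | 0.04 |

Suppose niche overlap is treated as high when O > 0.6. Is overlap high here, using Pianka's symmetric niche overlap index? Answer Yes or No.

Yes

Σ p₁ᵢp₂ᵢ = 0.0044 + 0.0220 + 0.0575 + 0.0416 + 0.0460 + 0.0068 = 0.1783
Σp_1ᵢ² = 0.04² + 0.20² + 0.23² + 0.16² + 0.20² + 0.17² = 0.0016 + 0.0400 + 0.0529 + 0.0256 + 0.0400 + 0.0289 = 0.1890
Σp_2ᵢ² = 0.11² + 0.11² + 0.25² + 0.26² + 0.23² + 0.04² = 0.0121 + 0.0121 + 0.0625 + 0.0676 + 0.0529 + 0.0016 = 0.2088
O = 0.1783 / √(0.1890 × 0.2088) = 0.1783 / 0.19865 = 0.8976
O = 0.8976 > 0.6 → Yes.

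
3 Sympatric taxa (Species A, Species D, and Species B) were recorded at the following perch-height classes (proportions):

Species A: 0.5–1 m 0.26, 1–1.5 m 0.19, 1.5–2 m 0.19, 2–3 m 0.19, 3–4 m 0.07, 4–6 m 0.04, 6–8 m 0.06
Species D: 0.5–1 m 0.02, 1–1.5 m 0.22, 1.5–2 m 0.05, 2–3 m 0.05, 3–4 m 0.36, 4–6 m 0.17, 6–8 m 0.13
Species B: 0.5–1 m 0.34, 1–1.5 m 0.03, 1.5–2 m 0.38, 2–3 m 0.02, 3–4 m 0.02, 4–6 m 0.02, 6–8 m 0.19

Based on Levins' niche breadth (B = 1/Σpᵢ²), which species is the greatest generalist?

Σp_Aᵢ² = 0.26² + 0.19² + 0.19² + 0.19² + 0.07² + 0.04² + 0.06² = 0.0676 + 0.0361 + 0.0361 + 0.0361 + 0.0049 + 0.0016 + 0.0036 = 0.1860
B_A = 1 / 0.1860 = 5.3763
Σp_Dᵢ² = 0.02² + 0.22² + 0.05² + 0.05² + 0.36² + 0.17² + 0.13² = 0.0004 + 0.0484 + 0.0025 + 0.0025 + 0.1296 + 0.0289 + 0.0169 = 0.2292
B_D = 1 / 0.2292 = 4.3630
Σp_Bᵢ² = 0.34² + 0.03² + 0.38² + 0.02² + 0.02² + 0.02² + 0.19² = 0.1156 + 0.0009 + 0.1444 + 0.0004 + 0.0004 + 0.0004 + 0.0361 = 0.2982
B_B = 1 / 0.2982 = 3.3535
Highest B → broadest niche (most generalist): Species A (B = 5.38).

Species A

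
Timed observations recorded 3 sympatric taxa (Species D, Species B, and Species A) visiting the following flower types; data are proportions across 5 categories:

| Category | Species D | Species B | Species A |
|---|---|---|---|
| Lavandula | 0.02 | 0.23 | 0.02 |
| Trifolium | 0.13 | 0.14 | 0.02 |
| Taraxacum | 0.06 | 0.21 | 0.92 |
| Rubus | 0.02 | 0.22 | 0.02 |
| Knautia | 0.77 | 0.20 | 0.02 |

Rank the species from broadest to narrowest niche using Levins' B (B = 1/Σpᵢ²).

Species B > Species D > Species A

Σp_Dᵢ² = 0.02² + 0.13² + 0.06² + 0.02² + 0.77² = 0.0004 + 0.0169 + 0.0036 + 0.0004 + 0.5929 = 0.6142
B_D = 1 / 0.6142 = 1.6281
Σp_Bᵢ² = 0.23² + 0.14² + 0.21² + 0.22² + 0.20² = 0.0529 + 0.0196 + 0.0441 + 0.0484 + 0.0400 = 0.2050
B_B = 1 / 0.2050 = 4.8780
Σp_Aᵢ² = 0.02² + 0.02² + 0.92² + 0.02² + 0.02² = 0.0004 + 0.0004 + 0.8464 + 0.0004 + 0.0004 = 0.8480
B_A = 1 / 0.8480 = 1.1792
Ranking by B (broadest → narrowest): Species B (4.88) > Species D (1.63) > Species A (1.18)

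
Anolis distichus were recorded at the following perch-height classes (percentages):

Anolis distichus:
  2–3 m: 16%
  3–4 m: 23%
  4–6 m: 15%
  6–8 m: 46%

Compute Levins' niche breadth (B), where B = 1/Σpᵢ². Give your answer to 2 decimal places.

3.20

Convert percentages to proportions (divide by 100).
Σpᵢ² = 0.16² + 0.23² + 0.15² + 0.46² = 0.0256 + 0.0529 + 0.0225 + 0.2116 = 0.3126
B = 1 / 0.3126 = 3.1990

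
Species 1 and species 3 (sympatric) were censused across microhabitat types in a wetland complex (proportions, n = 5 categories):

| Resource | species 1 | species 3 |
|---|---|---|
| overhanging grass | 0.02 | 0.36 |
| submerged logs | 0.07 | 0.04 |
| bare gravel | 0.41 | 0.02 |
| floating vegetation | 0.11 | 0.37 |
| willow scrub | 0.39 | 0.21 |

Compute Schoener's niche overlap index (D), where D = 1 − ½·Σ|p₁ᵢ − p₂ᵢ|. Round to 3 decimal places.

Σ|p₁ᵢ − p₂ᵢ| = 0.34 + 0.03 + 0.39 + 0.26 + 0.18 = 1.20
D = 1 − ½ × 1.20 = 1 − 0.600 = 0.40000

0.400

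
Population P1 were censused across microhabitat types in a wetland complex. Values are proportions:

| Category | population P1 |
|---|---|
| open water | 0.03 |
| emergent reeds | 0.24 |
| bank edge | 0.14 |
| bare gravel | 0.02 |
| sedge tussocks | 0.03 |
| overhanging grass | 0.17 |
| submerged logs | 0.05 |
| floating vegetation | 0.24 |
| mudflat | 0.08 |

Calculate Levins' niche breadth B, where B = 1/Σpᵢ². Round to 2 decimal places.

5.72

Σpᵢ² = 0.03² + 0.24² + 0.14² + 0.02² + 0.03² + 0.17² + 0.05² + 0.24² + 0.08² = 0.0009 + 0.0576 + 0.0196 + 0.0004 + 0.0009 + 0.0289 + 0.0025 + 0.0576 + 0.0064 = 0.1748
B = 1 / 0.1748 = 5.7208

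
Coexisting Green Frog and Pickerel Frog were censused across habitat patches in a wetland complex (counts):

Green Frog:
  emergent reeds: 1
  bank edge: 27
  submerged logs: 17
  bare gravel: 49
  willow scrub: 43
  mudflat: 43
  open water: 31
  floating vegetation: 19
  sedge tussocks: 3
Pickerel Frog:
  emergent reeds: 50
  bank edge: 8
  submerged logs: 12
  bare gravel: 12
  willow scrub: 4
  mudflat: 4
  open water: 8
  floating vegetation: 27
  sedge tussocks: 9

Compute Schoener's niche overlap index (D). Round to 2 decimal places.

0.44

Proportions for Green Frog (n=233): 1/233=0.0043, 27/233=0.1159, 17/233=0.0730, 49/233=0.2103, 43/233=0.1845, 43/233=0.1845, 31/233=0.1330, 19/233=0.0815, 3/233=0.0129
Proportions for Pickerel Frog (n=134): 50/134=0.3731, 8/134=0.0597, 12/134=0.0896, 12/134=0.0896, 4/134=0.0299, 4/134=0.0299, 8/134=0.0597, 27/134=0.2015, 9/134=0.0672
Σ|p₁ᵢ − p₂ᵢ| = 0.3688 + 0.0562 + 0.0166 + 0.1207 + 0.1546 + 0.1546 + 0.0733 + 0.1200 + 0.0543 = 1.1191
D = 1 − ½ × 1.1191 = 1 − 0.55955 = 0.44045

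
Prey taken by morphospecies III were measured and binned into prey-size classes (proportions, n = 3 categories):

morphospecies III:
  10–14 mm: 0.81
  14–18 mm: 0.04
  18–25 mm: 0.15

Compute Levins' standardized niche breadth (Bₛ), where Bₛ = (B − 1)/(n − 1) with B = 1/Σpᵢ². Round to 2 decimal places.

0.24

Σpᵢ² = 0.81² + 0.04² + 0.15² = 0.6561 + 0.0016 + 0.0225 = 0.6802
B = 1 / 0.6802 = 1.4702
Bₛ = (B − 1)/(n − 1) = (1.4702 − 1)/(3 − 1) = 0.4702/2 = 0.2351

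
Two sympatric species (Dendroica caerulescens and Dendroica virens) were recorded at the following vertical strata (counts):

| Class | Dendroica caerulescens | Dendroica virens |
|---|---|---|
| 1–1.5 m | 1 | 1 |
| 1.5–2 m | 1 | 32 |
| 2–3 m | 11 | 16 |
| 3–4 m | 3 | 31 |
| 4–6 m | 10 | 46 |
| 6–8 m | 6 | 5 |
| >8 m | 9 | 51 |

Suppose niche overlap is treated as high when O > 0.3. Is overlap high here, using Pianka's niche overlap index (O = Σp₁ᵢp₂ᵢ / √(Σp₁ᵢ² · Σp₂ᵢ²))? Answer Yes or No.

Yes

Proportions for Dendroica caerulescens (n=41): 1/41=0.0244, 1/41=0.0244, 11/41=0.2683, 3/41=0.0732, 10/41=0.2439, 6/41=0.1463, 9/41=0.2195
Proportions for Dendroica virens (n=182): 1/182=0.0055, 32/182=0.1758, 16/182=0.0879, 31/182=0.1703, 46/182=0.2527, 5/182=0.0275, 51/182=0.2802
Σ p₁ᵢp₂ᵢ = 0.000134 + 0.004290 + 0.023584 + 0.012466 + 0.061634 + 0.004023 + 0.061504 = 0.167635
Σp_1ᵢ² = 0.0244² + 0.0244² + 0.2683² + 0.0732² + 0.2439² + 0.1463² + 0.2195² = 0.000595 + 0.000595 + 0.071985 + 0.005358 + 0.059487 + 0.021404 + 0.048180 = 0.207604
Σp_2ᵢ² = 0.0055² + 0.1758² + 0.0879² + 0.1703² + 0.2527² + 0.0275² + 0.2802² = 0.000030 + 0.030906 + 0.007726 + 0.029002 + 0.063857 + 0.000756 + 0.078512 = 0.210789
O = 0.167635 / √(0.207604 × 0.210789) = 0.167635 / 0.2091904 = 0.8014
O = 0.8014 > 0.3 → Yes.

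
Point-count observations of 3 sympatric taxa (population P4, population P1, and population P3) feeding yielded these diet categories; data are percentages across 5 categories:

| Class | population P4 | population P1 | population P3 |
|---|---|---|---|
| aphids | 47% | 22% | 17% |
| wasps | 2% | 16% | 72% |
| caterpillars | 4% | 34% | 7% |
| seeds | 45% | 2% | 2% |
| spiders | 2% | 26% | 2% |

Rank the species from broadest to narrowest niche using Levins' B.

population P1 > population P4 > population P3

Convert percentages to proportions (divide by 100).
Σp_P4ᵢ² = 0.47² + 0.02² + 0.04² + 0.45² + 0.02² = 0.2209 + 0.0004 + 0.0016 + 0.2025 + 0.0004 = 0.4258
B_P4 = 1 / 0.4258 = 2.3485
Σp_P1ᵢ² = 0.22² + 0.16² + 0.34² + 0.02² + 0.26² = 0.0484 + 0.0256 + 0.1156 + 0.0004 + 0.0676 = 0.2576
B_P1 = 1 / 0.2576 = 3.8820
Σp_P3ᵢ² = 0.17² + 0.72² + 0.07² + 0.02² + 0.02² = 0.0289 + 0.5184 + 0.0049 + 0.0004 + 0.0004 = 0.5530
B_P3 = 1 / 0.5530 = 1.8083
Ranking by B (broadest → narrowest): population P1 (3.88) > population P4 (2.35) > population P3 (1.81)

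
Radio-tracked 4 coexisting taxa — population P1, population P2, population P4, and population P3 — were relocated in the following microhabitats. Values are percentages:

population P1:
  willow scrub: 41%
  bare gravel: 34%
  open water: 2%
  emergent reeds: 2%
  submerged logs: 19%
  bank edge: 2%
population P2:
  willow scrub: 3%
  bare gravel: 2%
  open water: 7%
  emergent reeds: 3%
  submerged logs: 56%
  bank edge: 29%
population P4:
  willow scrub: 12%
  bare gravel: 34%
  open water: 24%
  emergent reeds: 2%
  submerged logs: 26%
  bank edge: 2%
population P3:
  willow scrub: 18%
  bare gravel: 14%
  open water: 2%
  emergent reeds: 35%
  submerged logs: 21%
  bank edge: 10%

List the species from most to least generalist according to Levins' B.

Convert percentages to proportions (divide by 100).
Σp_P1ᵢ² = 0.41² + 0.34² + 0.02² + 0.02² + 0.19² + 0.02² = 0.1681 + 0.1156 + 0.0004 + 0.0004 + 0.0361 + 0.0004 = 0.3210
B_P1 = 1 / 0.3210 = 3.1153
Σp_P2ᵢ² = 0.03² + 0.02² + 0.07² + 0.03² + 0.56² + 0.29² = 0.0009 + 0.0004 + 0.0049 + 0.0009 + 0.3136 + 0.0841 = 0.4048
B_P2 = 1 / 0.4048 = 2.4704
Σp_P4ᵢ² = 0.12² + 0.34² + 0.24² + 0.02² + 0.26² + 0.02² = 0.0144 + 0.1156 + 0.0576 + 0.0004 + 0.0676 + 0.0004 = 0.2560
B_P4 = 1 / 0.2560 = 3.9063
Σp_P3ᵢ² = 0.18² + 0.14² + 0.02² + 0.35² + 0.21² + 0.10² = 0.0324 + 0.0196 + 0.0004 + 0.1225 + 0.0441 + 0.0100 = 0.2290
B_P3 = 1 / 0.2290 = 4.3668
Ranking by B (broadest → narrowest): population P3 (4.37) > population P4 (3.91) > population P1 (3.12) > population P2 (2.47)

population P3 > population P4 > population P1 > population P2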